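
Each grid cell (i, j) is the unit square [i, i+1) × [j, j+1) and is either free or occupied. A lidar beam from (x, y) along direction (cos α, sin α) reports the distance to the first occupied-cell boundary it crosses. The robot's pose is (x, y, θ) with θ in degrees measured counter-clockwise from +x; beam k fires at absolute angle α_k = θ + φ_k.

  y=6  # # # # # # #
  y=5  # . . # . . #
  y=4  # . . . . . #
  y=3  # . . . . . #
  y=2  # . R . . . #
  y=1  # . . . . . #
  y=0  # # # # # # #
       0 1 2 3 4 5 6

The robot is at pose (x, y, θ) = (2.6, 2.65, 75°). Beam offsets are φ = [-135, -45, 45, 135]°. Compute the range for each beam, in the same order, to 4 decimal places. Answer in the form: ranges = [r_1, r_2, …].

ranges = [1.9053, 3.9260, 3.2000, 1.8475]

beam 1: φ=-135°, α=300°
  cosα=0.5000 sinα=-0.8660 | (2,2) | tMaxX 0.8000 tMaxY 0.7506 | tΔX 2.0000 tΔY 1.1547
    t=0.7506 [y] (2,1)
    t=0.8000 [x] (3,1)
    t=1.9053 [y] (3,0) — stop
  → r_1 = 1.9053
beam 2: φ=-45°, α=30°
  cosα=0.8660 sinα=0.5000 | (2,2) | tMaxX 0.4619 tMaxY 0.7000 | tΔX 1.1547 tΔY 2.0000
    t=0.4619 [x] (3,2)
    t=0.7000 [y] (3,3)
    t=1.6166 [x] (4,3)
    t=2.7000 [y] (4,4)
    t=2.7713 [x] (5,4)
    t=3.9260 [x] (6,4) — stop
  → r_2 = 3.9260
beam 3: φ=45°, α=120°
  cosα=-0.5000 sinα=0.8660 | (2,2) | tMaxX 1.2000 tMaxY 0.4041 | tΔX 2.0000 tΔY 1.1547
    t=0.4041 [y] (2,3)
    t=1.2000 [x] (1,3)
    t=1.5588 [y] (1,4)
    t=2.7135 [y] (1,5)
    t=3.2000 [x] (0,5) — stop
  → r_3 = 3.2000
beam 4: φ=135°, α=210°
  cosα=-0.8660 sinα=-0.5000 | (2,2) | tMaxX 0.6928 tMaxY 1.3000 | tΔX 1.1547 tΔY 2.0000
    t=0.6928 [x] (1,2)
    t=1.3000 [y] (1,1)
    t=1.8475 [x] (0,1) — stop
  → r_4 = 1.8475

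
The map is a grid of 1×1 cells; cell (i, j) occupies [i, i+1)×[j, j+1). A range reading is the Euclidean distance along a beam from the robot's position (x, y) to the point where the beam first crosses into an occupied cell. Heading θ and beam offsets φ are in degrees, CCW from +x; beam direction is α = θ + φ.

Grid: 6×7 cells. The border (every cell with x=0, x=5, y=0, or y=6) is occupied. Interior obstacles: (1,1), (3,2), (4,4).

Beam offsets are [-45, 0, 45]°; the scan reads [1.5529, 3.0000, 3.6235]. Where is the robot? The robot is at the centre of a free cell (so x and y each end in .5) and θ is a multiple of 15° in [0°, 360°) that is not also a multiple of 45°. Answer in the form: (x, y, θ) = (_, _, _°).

The pose lattice has 17·16 = 272 candidates. Test each by forward raycasting.
  (4.5, 5.5, 330°): beam 1 = 0.5176 ≠ 1.5529 ✗
  (4.5, 3.5, 285°): beam 1 = 1.0000 ≠ 1.5529 ✗
  (3.5, 4.5, 240°): beam 1 = 2.5882 ≠ 1.5529 ✗
  (3.5, 4.5, 255°): beam 1 = 2.8868 ≠ 1.5529 ✗
  …
  (1.5, 2.5, 30°): r_1=1.5529, r_2=3.0000, r_3=3.6235 — all match ✓
Unique over the lattice → pose = (1.5, 2.5, 30°).

(x, y, θ) = (1.5, 2.5, 30°)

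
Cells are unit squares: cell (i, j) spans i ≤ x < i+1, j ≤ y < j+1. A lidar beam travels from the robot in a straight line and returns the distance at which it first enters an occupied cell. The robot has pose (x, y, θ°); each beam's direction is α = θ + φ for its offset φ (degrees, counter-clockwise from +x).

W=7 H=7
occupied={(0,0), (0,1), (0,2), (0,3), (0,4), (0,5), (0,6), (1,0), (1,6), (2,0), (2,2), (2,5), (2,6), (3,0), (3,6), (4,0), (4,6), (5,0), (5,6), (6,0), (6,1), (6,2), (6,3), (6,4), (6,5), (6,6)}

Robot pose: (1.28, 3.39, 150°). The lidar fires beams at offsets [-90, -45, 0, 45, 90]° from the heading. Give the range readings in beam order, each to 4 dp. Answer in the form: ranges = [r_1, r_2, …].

beam 1: φ=-90°, α=60°
  dir = (cos 60°, sin 60°) = (0.5000, 0.8660); from cell (1,3)
  next x-line at t=1.4400, next y-line at t=0.7044; Δt_x=2.0000, Δt_y=1.1547
    y: enter (1,4) at t=0.7044
    x: enter (2,4) at t=1.4400
    y: enter (2,5) at t=1.8591 ← occupied
  → r_1 = 1.8591
beam 2: φ=-45°, α=105°
  dir = (cos 105°, sin 105°) = (-0.2588, 0.9659); from cell (1,3)
  next x-line at t=1.0818, next y-line at t=0.6315; Δt_x=3.8637, Δt_y=1.0353
    y: enter (1,4) at t=0.6315
    x: enter (0,4) at t=1.0818 ← occupied
  → r_2 = 1.0818
beam 3: φ=0°, α=150°
  dir = (cos 150°, sin 150°) = (-0.8660, 0.5000); from cell (1,3)
  next x-line at t=0.3233, next y-line at t=1.2200; Δt_x=1.1547, Δt_y=2.0000
    x: enter (0,3) at t=0.3233 ← occupied
  → r_3 = 0.3233
beam 4: φ=45°, α=195°
  dir = (cos 195°, sin 195°) = (-0.9659, -0.2588); from cell (1,3)
  next x-line at t=0.2899, next y-line at t=1.5068; Δt_x=1.0353, Δt_y=3.8637
    x: enter (0,3) at t=0.2899 ← occupied
  → r_4 = 0.2899
beam 5: φ=90°, α=240°
  dir = (cos 240°, sin 240°) = (-0.5000, -0.8660); from cell (1,3)
  next x-line at t=0.5600, next y-line at t=0.4503; Δt_x=2.0000, Δt_y=1.1547
    y: enter (1,2) at t=0.4503
    x: enter (0,2) at t=0.5600 ← occupied
  → r_5 = 0.5600

ranges = [1.8591, 1.0818, 0.3233, 0.2899, 0.5600]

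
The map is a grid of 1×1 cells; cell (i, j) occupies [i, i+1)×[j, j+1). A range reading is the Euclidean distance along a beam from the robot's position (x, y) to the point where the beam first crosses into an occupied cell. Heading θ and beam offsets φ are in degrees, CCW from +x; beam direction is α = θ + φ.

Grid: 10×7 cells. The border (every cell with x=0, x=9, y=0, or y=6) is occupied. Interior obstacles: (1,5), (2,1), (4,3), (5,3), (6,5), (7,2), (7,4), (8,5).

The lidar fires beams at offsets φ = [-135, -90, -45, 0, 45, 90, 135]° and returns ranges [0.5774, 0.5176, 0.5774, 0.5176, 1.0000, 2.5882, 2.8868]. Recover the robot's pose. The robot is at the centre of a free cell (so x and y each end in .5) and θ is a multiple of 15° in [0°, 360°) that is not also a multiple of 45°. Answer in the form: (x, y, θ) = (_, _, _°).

The pose lattice has 32·16 = 512 candidates. Test each by forward raycasting.
  (6.5, 4.5, 75°): beam 1 = 1.7321 ≠ 0.5774 ✗
  (4.5, 4.5, 75°): beam 2 = 4.6587 ≠ 0.5176 ✗
  (5.5, 2.5, 120°): beam 1 = 1.5529 ≠ 0.5774 ✗
  …
  (1.5, 4.5, 195°): r_1=0.5774, r_2=0.5176, r_3=0.5774, r_4=0.5176, r_5=1.0000, r_6=2.5882, r_7=2.8868 — all match ✓
Unique over the lattice → pose = (1.5, 4.5, 195°).

(x, y, θ) = (1.5, 4.5, 195°)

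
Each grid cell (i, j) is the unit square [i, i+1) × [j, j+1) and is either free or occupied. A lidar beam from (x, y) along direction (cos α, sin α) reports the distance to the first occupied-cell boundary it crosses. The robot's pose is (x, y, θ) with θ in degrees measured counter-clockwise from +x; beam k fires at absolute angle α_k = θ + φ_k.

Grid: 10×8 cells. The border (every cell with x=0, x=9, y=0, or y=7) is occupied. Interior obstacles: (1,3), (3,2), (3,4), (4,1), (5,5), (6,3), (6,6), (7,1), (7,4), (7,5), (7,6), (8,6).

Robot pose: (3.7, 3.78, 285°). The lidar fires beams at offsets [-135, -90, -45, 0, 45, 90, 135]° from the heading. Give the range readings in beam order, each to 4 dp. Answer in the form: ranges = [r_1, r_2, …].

beam 1: φ=-135°, α=150°
  cosα=-0.8660 sinα=0.5000 | (3,3) | tMaxX 0.8083 tMaxY 0.4400 | tΔX 1.1547 tΔY 2.0000
    t=0.4400 [y] (3,4) — stop
  → r_1 = 0.4400
beam 2: φ=-90°, α=195°
  cosα=-0.9659 sinα=-0.2588 | (3,3) | tMaxX 0.7247 tMaxY 3.0137 | tΔX 1.0353 tΔY 3.8637
    t=0.7247 [x] (2,3)
    t=1.7600 [x] (1,3) — stop
  → r_2 = 1.7600
beam 3: φ=-45°, α=240°
  cosα=-0.5000 sinα=-0.8660 | (3,3) | tMaxX 1.4000 tMaxY 0.9007 | tΔX 2.0000 tΔY 1.1547
    t=0.9007 [y] (3,2) — stop
  → r_3 = 0.9007
beam 4: φ=0°, α=285°
  cosα=0.2588 sinα=-0.9659 | (3,3) | tMaxX 1.1591 tMaxY 0.8075 | tΔX 3.8637 tΔY 1.0353
    t=0.8075 [y] (3,2) — stop
  → r_4 = 0.8075
beam 5: φ=45°, α=330°
  cosα=0.8660 sinα=-0.5000 | (3,3) | tMaxX 0.3464 tMaxY 1.5600 | tΔX 1.1547 tΔY 2.0000
    t=0.3464 [x] (4,3)
    t=1.5011 [x] (5,3)
    t=1.5600 [y] (5,2)
    t=2.6558 [x] (6,2)
    t=3.5600 [y] (6,1)
    t=3.8105 [x] (7,1) — stop
  → r_5 = 3.8105
beam 6: φ=90°, α=15°
  cosα=0.9659 sinα=0.2588 | (3,3) | tMaxX 0.3106 tMaxY 0.8500 | tΔX 1.0353 tΔY 3.8637
    t=0.3106 [x] (4,3)
    t=0.8500 [y] (4,4)
    t=1.3459 [x] (5,4)
    t=2.3811 [x] (6,4)
    t=3.4164 [x] (7,4) — stop
  → r_6 = 3.4164
beam 7: φ=135°, α=60°
  cosα=0.5000 sinα=0.8660 | (3,3) | tMaxX 0.6000 tMaxY 0.2540 | tΔX 2.0000 tΔY 1.1547
    t=0.2540 [y] (3,4) — stop
  → r_7 = 0.2540

ranges = [0.4400, 1.7600, 0.9007, 0.8075, 3.8105, 3.4164, 0.2540]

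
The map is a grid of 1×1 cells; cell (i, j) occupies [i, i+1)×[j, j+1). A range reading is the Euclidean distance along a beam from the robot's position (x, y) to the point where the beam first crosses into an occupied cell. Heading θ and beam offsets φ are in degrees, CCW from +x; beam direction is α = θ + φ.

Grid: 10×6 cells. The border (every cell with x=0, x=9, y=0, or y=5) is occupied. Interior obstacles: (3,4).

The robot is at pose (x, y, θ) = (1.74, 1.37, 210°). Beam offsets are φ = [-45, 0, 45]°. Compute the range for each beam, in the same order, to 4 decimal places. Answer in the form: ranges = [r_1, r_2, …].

beam 1: φ=-45°, α=165°
  direction (-0.9659, 0.2588); cell (1,1); t to first gridline: x 0.7661, y 2.4341 (then +1.0353 / +3.8637)
    (0,1) via x @ 0.7661  # hit
  → r_1 = 0.7661
beam 2: φ=0°, α=210°
  direction (-0.8660, -0.5000); cell (1,1); t to first gridline: x 0.8545, y 0.7400 (then +1.1547 / +2.0000)
    (1,0) via y @ 0.7400  # hit
  → r_2 = 0.7400
beam 3: φ=45°, α=255°
  direction (-0.2588, -0.9659); cell (1,1); t to first gridline: x 2.8591, y 0.3831 (then +3.8637 / +1.0353)
    (1,0) via y @ 0.3831  # hit
  → r_3 = 0.3831

ranges = [0.7661, 0.7400, 0.3831]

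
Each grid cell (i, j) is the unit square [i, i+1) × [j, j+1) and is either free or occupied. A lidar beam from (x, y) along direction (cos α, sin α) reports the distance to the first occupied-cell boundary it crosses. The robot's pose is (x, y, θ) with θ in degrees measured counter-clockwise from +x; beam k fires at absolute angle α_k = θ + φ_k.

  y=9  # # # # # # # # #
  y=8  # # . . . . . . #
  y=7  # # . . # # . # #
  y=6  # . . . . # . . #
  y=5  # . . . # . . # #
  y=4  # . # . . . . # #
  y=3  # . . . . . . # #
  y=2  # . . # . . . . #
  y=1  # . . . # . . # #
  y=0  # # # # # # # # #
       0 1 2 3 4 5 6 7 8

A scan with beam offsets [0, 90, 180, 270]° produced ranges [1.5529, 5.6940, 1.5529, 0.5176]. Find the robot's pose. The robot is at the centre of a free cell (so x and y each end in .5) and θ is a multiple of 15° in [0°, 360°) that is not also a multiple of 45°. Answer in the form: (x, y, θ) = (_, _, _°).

(x, y, θ) = (2.5, 1.5, 15°)

The pose lattice has 42·16 = 672 candidates. Test each by forward raycasting.
  (2.5, 2.5, 30°): beam 1 = 0.5774 ≠ 1.5529 ✗
  (2.5, 5.5, 15°): beam 2 = 1.9319 ≠ 5.6940 ✗
  (5.5, 4.5, 255°): beam 1 = 2.5882 ≠ 1.5529 ✗
  (5.5, 8.5, 120°): beam 1 = 0.5774 ≠ 1.5529 ✗
  (7.5, 6.5, 60°): beam 1 = 0.5774 ≠ 1.5529 ✗
  …
  (2.5, 1.5, 15°): r_1=1.5529, r_2=5.6940, r_3=1.5529, r_4=0.5176 — all match ✓
Unique over the lattice → pose = (2.5, 1.5, 15°).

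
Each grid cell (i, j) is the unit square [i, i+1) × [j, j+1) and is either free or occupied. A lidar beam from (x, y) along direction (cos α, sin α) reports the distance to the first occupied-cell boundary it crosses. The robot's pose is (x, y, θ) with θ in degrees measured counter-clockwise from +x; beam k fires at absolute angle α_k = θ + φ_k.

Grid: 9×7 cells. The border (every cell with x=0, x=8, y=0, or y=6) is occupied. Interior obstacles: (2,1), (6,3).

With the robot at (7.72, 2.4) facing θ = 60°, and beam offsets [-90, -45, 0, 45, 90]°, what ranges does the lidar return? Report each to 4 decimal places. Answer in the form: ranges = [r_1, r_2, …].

ranges = [0.3233, 0.2899, 0.5600, 3.7270, 1.2000]

beam 1: φ=-90°, α=330°
  d=(0.8660,-0.5000)  start (7,2)  tX=0.3233 tY=0.8000  stride 1/|dx|=1.1547 1/|dy|=2.0000
    cross x-line → (8,2), t=0.3233 (wall)
  → r_1 = 0.3233
beam 2: φ=-45°, α=15°
  d=(0.9659,0.2588)  start (7,2)  tX=0.2899 tY=2.3182  stride 1/|dx|=1.0353 1/|dy|=3.8637
    cross x-line → (8,2), t=0.2899 (wall)
  → r_2 = 0.2899
beam 3: φ=0°, α=60°
  d=(0.5000,0.8660)  start (7,2)  tX=0.5600 tY=0.6928  stride 1/|dx|=2.0000 1/|dy|=1.1547
    cross x-line → (8,2), t=0.5600 (wall)
  → r_3 = 0.5600
beam 4: φ=45°, α=105°
  d=(-0.2588,0.9659)  start (7,2)  tX=2.7819 tY=0.6212  stride 1/|dx|=3.8637 1/|dy|=1.0353
    cross y-line → (7,3), t=0.6212
    cross y-line → (7,4), t=1.6564
    cross y-line → (7,5), t=2.6917
    cross x-line → (6,5), t=2.7819
    cross y-line → (6,6), t=3.7270 (wall)
  → r_4 = 3.7270
beam 5: φ=90°, α=150°
  d=(-0.8660,0.5000)  start (7,2)  tX=0.8314 tY=1.2000  stride 1/|dx|=1.1547 1/|dy|=2.0000
    cross x-line → (6,2), t=0.8314
    cross y-line → (6,3), t=1.2000 (wall)
  → r_5 = 1.2000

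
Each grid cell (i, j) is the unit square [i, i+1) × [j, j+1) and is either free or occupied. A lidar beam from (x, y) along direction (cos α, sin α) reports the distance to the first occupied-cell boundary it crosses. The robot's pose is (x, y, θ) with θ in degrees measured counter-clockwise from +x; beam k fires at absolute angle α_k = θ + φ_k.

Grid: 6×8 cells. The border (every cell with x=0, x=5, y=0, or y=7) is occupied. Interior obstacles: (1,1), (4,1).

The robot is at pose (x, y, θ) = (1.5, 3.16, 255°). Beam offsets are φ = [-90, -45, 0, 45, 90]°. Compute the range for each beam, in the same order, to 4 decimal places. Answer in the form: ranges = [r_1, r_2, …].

beam 1: φ=-90°, α=165°
  cosα=-0.9659 sinα=0.2588 | (1,3) | tMaxX 0.5176 tMaxY 3.2455 | tΔX 1.0353 tΔY 3.8637
    t=0.5176 [x] (0,3) — stop
  → r_1 = 0.5176
beam 2: φ=-45°, α=210°
  cosα=-0.8660 sinα=-0.5000 | (1,3) | tMaxX 0.5774 tMaxY 0.3200 | tΔX 1.1547 tΔY 2.0000
    t=0.3200 [y] (1,2)
    t=0.5774 [x] (0,2) — stop
  → r_2 = 0.5774
beam 3: φ=0°, α=255°
  cosα=-0.2588 sinα=-0.9659 | (1,3) | tMaxX 1.9319 tMaxY 0.1656 | tΔX 3.8637 tΔY 1.0353
    t=0.1656 [y] (1,2)
    t=1.2009 [y] (1,1) — stop
  → r_3 = 1.2009
beam 4: φ=45°, α=300°
  cosα=0.5000 sinα=-0.8660 | (1,3) | tMaxX 1.0000 tMaxY 0.1848 | tΔX 2.0000 tΔY 1.1547
    t=0.1848 [y] (1,2)
    t=1.0000 [x] (2,2)
    t=1.3395 [y] (2,1)
    t=2.4942 [y] (2,0) — stop
  → r_4 = 2.4942
beam 5: φ=90°, α=345°
  cosα=0.9659 sinα=-0.2588 | (1,3) | tMaxX 0.5176 tMaxY 0.6182 | tΔX 1.0353 tΔY 3.8637
    t=0.5176 [x] (2,3)
    t=0.6182 [y] (2,2)
    t=1.5529 [x] (3,2)
    t=2.5882 [x] (4,2)
    t=3.6235 [x] (5,2) — stop
  → r_5 = 3.6235

ranges = [0.5176, 0.5774, 1.2009, 2.4942, 3.6235]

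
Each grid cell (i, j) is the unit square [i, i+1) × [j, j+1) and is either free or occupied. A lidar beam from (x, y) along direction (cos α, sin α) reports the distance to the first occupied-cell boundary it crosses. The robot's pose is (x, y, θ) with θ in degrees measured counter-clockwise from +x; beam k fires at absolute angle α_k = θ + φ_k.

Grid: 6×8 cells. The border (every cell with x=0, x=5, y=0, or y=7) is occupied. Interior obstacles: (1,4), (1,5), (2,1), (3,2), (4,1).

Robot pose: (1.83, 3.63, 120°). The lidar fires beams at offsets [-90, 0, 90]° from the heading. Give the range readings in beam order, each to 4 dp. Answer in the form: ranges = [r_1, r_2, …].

ranges = [3.6604, 0.4272, 0.9584]

beam 1: φ=-90°, α=30°
  dir = (cos 30°, sin 30°) = (0.8660, 0.5000); from cell (1,3)
  next x-line at t=0.1963, next y-line at t=0.7400; Δt_x=1.1547, Δt_y=2.0000
    x: enter (2,3) at t=0.1963
    y: enter (2,4) at t=0.7400
    x: enter (3,4) at t=1.3510
    x: enter (4,4) at t=2.5057
    y: enter (4,5) at t=2.7400
    x: enter (5,5) at t=3.6604 ← occupied
  → r_1 = 3.6604
beam 2: φ=0°, α=120°
  dir = (cos 120°, sin 120°) = (-0.5000, 0.8660); from cell (1,3)
  next x-line at t=1.6600, next y-line at t=0.4272; Δt_x=2.0000, Δt_y=1.1547
    y: enter (1,4) at t=0.4272 ← occupied
  → r_2 = 0.4272
beam 3: φ=90°, α=210°
  dir = (cos 210°, sin 210°) = (-0.8660, -0.5000); from cell (1,3)
  next x-line at t=0.9584, next y-line at t=1.2600; Δt_x=1.1547, Δt_y=2.0000
    x: enter (0,3) at t=0.9584 ← occupied
  → r_3 = 0.9584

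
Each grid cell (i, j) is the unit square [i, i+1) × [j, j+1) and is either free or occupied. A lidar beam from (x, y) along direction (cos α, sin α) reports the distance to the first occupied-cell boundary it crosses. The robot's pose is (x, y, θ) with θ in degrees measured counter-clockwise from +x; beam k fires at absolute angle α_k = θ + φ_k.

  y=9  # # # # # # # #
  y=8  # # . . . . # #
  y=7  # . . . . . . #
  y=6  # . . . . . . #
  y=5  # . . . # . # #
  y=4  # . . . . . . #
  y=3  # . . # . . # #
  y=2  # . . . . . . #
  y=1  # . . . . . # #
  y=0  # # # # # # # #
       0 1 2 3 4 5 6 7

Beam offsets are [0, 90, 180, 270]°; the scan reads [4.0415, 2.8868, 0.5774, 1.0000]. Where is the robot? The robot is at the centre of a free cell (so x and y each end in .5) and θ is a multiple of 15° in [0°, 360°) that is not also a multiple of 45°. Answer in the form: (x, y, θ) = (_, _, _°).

(x, y, θ) = (3.5, 4.5, 120°)

The pose lattice has 41·16 = 656 candidates. Test each by forward raycasting.
  (5.5, 2.5, 75°): beam 1 = 2.5882 ≠ 4.0415 ✗
  (3.5, 6.5, 30°): beam 1 = 3.0000 ≠ 4.0415 ✗
  (4.5, 6.5, 15°): beam 1 = 2.5882 ≠ 4.0415 ✗
  …
  (3.5, 4.5, 120°): r_1=4.0415, r_2=2.8868, r_3=0.5774, r_4=1.0000 — all match ✓
No second candidate reproduces the full scan.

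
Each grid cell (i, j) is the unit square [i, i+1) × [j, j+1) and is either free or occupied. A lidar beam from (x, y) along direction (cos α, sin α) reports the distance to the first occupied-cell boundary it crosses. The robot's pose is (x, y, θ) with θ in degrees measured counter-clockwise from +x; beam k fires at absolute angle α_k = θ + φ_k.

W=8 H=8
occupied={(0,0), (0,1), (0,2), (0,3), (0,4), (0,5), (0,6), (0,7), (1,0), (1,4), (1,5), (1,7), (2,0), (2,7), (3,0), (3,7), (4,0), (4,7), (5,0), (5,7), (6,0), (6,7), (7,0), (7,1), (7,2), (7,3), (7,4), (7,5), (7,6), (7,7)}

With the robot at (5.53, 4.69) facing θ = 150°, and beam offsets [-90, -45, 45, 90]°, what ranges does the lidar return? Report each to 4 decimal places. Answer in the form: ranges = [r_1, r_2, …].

beam 1: φ=-90°, α=60°
  d=(0.5000,0.8660)  start (5,4)  tX=0.9400 tY=0.3580  stride 1/|dx|=2.0000 1/|dy|=1.1547
    cross y-line → (5,5), t=0.3580
    cross x-line → (6,5), t=0.9400
    cross y-line → (6,6), t=1.5127
    cross y-line → (6,7), t=2.6674 (wall)
  → r_1 = 2.6674
beam 2: φ=-45°, α=105°
  d=(-0.2588,0.9659)  start (5,4)  tX=2.0478 tY=0.3209  stride 1/|dx|=3.8637 1/|dy|=1.0353
    cross y-line → (5,5), t=0.3209
    cross y-line → (5,6), t=1.3562
    cross x-line → (4,6), t=2.0478
    cross y-line → (4,7), t=2.3915 (wall)
  → r_2 = 2.3915
beam 3: φ=45°, α=195°
  d=(-0.9659,-0.2588)  start (5,4)  tX=0.5487 tY=2.6660  stride 1/|dx|=1.0353 1/|dy|=3.8637
    cross x-line → (4,4), t=0.5487
    cross x-line → (3,4), t=1.5840
    cross x-line → (2,4), t=2.6192
    cross y-line → (2,3), t=2.6660
    cross x-line → (1,3), t=3.6545
    cross x-line → (0,3), t=4.6898 (wall)
  → r_3 = 4.6898
beam 4: φ=90°, α=240°
  d=(-0.5000,-0.8660)  start (5,4)  tX=1.0600 tY=0.7967  stride 1/|dx|=2.0000 1/|dy|=1.1547
    cross y-line → (5,3), t=0.7967
    cross x-line → (4,3), t=1.0600
    cross y-line → (4,2), t=1.9514
    cross x-line → (3,2), t=3.0600
    cross y-line → (3,1), t=3.1061
    cross y-line → (3,0), t=4.2608 (wall)
  → r_4 = 4.2608

ranges = [2.6674, 2.3915, 4.6898, 4.2608]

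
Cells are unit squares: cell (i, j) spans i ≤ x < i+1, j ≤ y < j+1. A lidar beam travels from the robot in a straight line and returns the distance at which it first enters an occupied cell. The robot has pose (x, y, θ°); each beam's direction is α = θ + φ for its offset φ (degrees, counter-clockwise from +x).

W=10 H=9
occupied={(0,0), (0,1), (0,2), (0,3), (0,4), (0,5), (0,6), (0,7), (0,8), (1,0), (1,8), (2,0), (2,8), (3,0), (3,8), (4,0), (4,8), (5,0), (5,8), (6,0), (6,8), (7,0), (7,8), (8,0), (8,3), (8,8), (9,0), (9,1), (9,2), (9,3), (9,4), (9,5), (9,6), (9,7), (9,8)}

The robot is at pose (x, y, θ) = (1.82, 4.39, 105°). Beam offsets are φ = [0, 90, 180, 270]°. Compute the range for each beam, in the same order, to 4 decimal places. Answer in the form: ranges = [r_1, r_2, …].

ranges = [3.1682, 0.8489, 3.5096, 7.4333]

beam 1: φ=0°, α=105°
  cosα=-0.2588 sinα=0.9659 | (1,4) | tMaxX 3.1682 tMaxY 0.6315 | tΔX 3.8637 tΔY 1.0353
    t=0.6315 [y] (1,5)
    t=1.6668 [y] (1,6)
    t=2.7021 [y] (1,7)
    t=3.1682 [x] (0,7) — stop
  → r_1 = 3.1682
beam 2: φ=90°, α=195°
  cosα=-0.9659 sinα=-0.2588 | (1,4) | tMaxX 0.8489 tMaxY 1.5068 | tΔX 1.0353 tΔY 3.8637
    t=0.8489 [x] (0,4) — stop
  → r_2 = 0.8489
beam 3: φ=180°, α=285°
  cosα=0.2588 sinα=-0.9659 | (1,4) | tMaxX 0.6955 tMaxY 0.4038 | tΔX 3.8637 tΔY 1.0353
    t=0.4038 [y] (1,3)
    t=0.6955 [x] (2,3)
    t=1.4390 [y] (2,2)
    t=2.4743 [y] (2,1)
    t=3.5096 [y] (2,0) — stop
  → r_3 = 3.5096
beam 4: φ=270°, α=15°
  cosα=0.9659 sinα=0.2588 | (1,4) | tMaxX 0.1863 tMaxY 2.3569 | tΔX 1.0353 tΔY 3.8637
    t=0.1863 [x] (2,4)
    t=1.2216 [x] (3,4)
    t=2.2569 [x] (4,4)
    t=2.3569 [y] (4,5)
    t=3.2922 [x] (5,5)
    t=4.3275 [x] (6,5)
    t=5.3627 [x] (7,5)
    t=6.2206 [y] (7,6)
    t=6.3980 [x] (8,6)
    t=7.4333 [x] (9,6) — stop
  → r_4 = 7.4333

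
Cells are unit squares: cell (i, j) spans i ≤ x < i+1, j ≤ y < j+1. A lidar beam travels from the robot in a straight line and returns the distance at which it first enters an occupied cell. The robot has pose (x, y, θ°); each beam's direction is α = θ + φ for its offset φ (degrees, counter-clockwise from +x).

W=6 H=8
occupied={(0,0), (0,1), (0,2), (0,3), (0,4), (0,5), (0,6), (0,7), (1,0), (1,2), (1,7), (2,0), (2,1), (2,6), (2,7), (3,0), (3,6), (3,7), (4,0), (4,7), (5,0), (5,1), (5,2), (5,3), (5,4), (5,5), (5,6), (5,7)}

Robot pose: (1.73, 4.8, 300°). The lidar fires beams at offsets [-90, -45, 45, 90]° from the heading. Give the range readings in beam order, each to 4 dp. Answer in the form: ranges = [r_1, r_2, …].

ranges = [0.8429, 1.8635, 3.3854, 2.4000]

beam 1: φ=-90°, α=210°
  dir = (cos 210°, sin 210°) = (-0.8660, -0.5000); from cell (1,4)
  next x-line at t=0.8429, next y-line at t=1.6000; Δt_x=1.1547, Δt_y=2.0000
    x: enter (0,4) at t=0.8429 ← occupied
  → r_1 = 0.8429
beam 2: φ=-45°, α=255°
  dir = (cos 255°, sin 255°) = (-0.2588, -0.9659); from cell (1,4)
  next x-line at t=2.8205, next y-line at t=0.8282; Δt_x=3.8637, Δt_y=1.0353
    y: enter (1,3) at t=0.8282
    y: enter (1,2) at t=1.8635 ← occupied
  → r_2 = 1.8635
beam 3: φ=45°, α=345°
  dir = (cos 345°, sin 345°) = (0.9659, -0.2588); from cell (1,4)
  next x-line at t=0.2795, next y-line at t=3.0910; Δt_x=1.0353, Δt_y=3.8637
    x: enter (2,4) at t=0.2795
    x: enter (3,4) at t=1.3148
    x: enter (4,4) at t=2.3501
    y: enter (4,3) at t=3.0910
    x: enter (5,3) at t=3.3854 ← occupied
  → r_3 = 3.3854
beam 4: φ=90°, α=30°
  dir = (cos 30°, sin 30°) = (0.8660, 0.5000); from cell (1,4)
  next x-line at t=0.3118, next y-line at t=0.4000; Δt_x=1.1547, Δt_y=2.0000
    x: enter (2,4) at t=0.3118
    y: enter (2,5) at t=0.4000
    x: enter (3,5) at t=1.4665
    y: enter (3,6) at t=2.4000 ← occupied
  → r_4 = 2.4000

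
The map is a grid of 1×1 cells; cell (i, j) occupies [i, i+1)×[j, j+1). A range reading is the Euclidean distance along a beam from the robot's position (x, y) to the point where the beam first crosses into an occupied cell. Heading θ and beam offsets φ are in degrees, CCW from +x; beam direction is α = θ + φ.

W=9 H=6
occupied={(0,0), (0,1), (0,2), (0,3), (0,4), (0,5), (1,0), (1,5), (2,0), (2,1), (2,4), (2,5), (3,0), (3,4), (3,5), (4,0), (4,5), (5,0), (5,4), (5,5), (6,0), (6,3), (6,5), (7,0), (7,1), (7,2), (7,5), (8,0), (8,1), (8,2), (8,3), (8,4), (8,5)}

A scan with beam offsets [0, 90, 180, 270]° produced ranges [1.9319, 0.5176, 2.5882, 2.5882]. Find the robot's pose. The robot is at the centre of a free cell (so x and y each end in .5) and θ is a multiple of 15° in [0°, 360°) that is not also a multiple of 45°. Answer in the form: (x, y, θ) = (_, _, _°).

Candidates: 21 free-cell centres × 16 headings = 336 poses. Raycast each; keep the one whose scan matches to 4 dp.
  (5.5, 1.5, 15°): beam 1 = 1.5529 ≠ 1.9319 ✗
  (3.5, 3.5, 30°): beam 1 = 1.7321 ≠ 1.9319 ✗
  (2.5, 2.5, 120°): beam 1 = 2.8868 ≠ 1.9319 ✗
  (5.5, 2.5, 105°): beam 1 = 1.5529 ≠ 1.9319 ✗
  (5.5, 1.5, 330°): beam 1 = 1.0000 ≠ 1.9319 ✗
  …
  (3.5, 3.5, 15°): r_1=1.9319, r_2=0.5176, r_3=2.5882, r_4=2.5882 — all match ✓
Only this pose fits every beam.

(x, y, θ) = (3.5, 3.5, 15°)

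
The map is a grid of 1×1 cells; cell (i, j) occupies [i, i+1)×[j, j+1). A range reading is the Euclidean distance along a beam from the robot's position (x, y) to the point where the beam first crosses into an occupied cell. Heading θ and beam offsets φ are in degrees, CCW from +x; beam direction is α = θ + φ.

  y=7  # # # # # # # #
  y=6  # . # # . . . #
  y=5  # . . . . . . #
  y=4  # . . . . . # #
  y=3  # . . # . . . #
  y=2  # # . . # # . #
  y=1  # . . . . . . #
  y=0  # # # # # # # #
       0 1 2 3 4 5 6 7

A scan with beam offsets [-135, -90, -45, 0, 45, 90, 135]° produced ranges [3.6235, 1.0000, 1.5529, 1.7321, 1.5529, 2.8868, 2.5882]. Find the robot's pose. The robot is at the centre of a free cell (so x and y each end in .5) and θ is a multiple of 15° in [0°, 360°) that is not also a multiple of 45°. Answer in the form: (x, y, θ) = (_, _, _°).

(x, y, θ) = (4.5, 4.5, 300°)

The pose lattice has 29·16 = 464 candidates. Test each by forward raycasting.
  (5.5, 5.5, 255°): beam 1 = 1.7321 ≠ 3.6235 ✗
  (6.5, 3.5, 195°): beam 1 = 0.5774 ≠ 3.6235 ✗
  (4.5, 1.5, 255°): beam 1 = 0.5774 ≠ 3.6235 ✗
  (1.5, 4.5, 105°): beam 1 = 1.7321 ≠ 3.6235 ✗
  …
  (4.5, 4.5, 300°): r_1=3.6235, r_2=1.0000, r_3=1.5529, r_4=1.7321, r_5=1.5529, r_6=2.8868, r_7=2.5882 — all match ✓
No second candidate reproduces the full scan.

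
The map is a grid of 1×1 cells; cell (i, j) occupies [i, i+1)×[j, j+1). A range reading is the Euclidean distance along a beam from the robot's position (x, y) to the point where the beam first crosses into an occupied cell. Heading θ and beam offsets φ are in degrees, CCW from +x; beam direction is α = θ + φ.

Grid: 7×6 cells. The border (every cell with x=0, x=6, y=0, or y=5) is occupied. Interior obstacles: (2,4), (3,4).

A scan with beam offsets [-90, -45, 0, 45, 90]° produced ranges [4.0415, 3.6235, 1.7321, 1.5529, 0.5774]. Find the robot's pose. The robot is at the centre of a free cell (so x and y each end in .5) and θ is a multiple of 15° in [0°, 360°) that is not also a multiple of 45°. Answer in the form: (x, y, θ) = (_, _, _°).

(x, y, θ) = (4.5, 4.5, 330°)

Candidates: 18 free-cell centres × 16 headings = 288 poses. Raycast each; keep the one whose scan matches to 4 dp.
  (3.5, 3.5, 15°): beam 1 = 2.5882 ≠ 4.0415 ✗
  (2.5, 3.5, 150°): beam 1 = 0.5774 ≠ 4.0415 ✗
  (2.5, 2.5, 105°): beam 1 = 3.6235 ≠ 4.0415 ✗
  …
  (4.5, 4.5, 330°): r_1=4.0415, r_2=3.6235, r_3=1.7321, r_4=1.5529, r_5=0.5774 — all match ✓
Unique over the lattice → pose = (4.5, 4.5, 330°).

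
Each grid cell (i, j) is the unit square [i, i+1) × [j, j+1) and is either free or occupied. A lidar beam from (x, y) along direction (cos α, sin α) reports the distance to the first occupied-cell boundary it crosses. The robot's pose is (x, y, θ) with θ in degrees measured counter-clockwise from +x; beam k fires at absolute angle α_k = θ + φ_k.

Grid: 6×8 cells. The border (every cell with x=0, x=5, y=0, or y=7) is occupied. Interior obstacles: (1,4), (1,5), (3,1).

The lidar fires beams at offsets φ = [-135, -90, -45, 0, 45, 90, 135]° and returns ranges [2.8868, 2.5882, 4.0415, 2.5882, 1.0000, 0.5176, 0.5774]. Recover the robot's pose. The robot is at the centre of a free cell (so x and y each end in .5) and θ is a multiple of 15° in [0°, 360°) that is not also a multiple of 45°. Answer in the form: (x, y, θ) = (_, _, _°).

The pose lattice has 21·16 = 336 candidates. Test each by forward raycasting.
  (2.5, 4.5, 285°): beam 1 = 0.5774 ≠ 2.8868 ✗
  (2.5, 6.5, 300°): beam 1 = 1.5529 ≠ 2.8868 ✗
  (3.5, 5.5, 150°): beam 1 = 1.5529 ≠ 2.8868 ✗
  (4.5, 1.5, 255°): beam 1 = 5.0000 ≠ 2.8868 ✗
  …
  (4.5, 4.5, 255°): r_1=2.8868, r_2=2.5882, r_3=4.0415, r_4=2.5882, r_5=1.0000, r_6=0.5176, r_7=0.5774 — all match ✓
Only this pose fits every beam.

(x, y, θ) = (4.5, 4.5, 255°)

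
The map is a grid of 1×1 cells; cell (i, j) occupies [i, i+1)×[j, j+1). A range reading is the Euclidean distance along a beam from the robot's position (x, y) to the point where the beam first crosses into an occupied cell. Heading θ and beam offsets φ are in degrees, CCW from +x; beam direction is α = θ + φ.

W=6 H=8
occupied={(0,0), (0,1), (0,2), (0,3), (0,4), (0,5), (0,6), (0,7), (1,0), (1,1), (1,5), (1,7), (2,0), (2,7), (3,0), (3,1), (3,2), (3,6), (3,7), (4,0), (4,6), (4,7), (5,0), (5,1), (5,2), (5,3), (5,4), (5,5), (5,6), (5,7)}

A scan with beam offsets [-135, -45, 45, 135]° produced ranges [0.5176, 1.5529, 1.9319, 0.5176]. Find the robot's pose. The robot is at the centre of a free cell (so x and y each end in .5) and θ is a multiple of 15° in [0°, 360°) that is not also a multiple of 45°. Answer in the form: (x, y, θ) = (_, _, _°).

Enumerate (i+0.5, j+0.5, θ) over the 18 free cells and 16 admissible headings. For each, cast all 4 beams and compare to the given ranges.
  (2.5, 3.5, 150°): beam 1 = 2.5882 ≠ 0.5176 ✗
  (2.5, 5.5, 285°): beam 1 = 0.5774 ≠ 0.5176 ✗
  (1.5, 3.5, 30°): beam 1 = 1.5529 ≠ 0.5176 ✗
  …
  (1.5, 2.5, 60°): r_1=0.5176, r_2=1.5529, r_3=1.9319, r_4=0.5176 — all match ✓
Only this pose fits every beam.

(x, y, θ) = (1.5, 2.5, 60°)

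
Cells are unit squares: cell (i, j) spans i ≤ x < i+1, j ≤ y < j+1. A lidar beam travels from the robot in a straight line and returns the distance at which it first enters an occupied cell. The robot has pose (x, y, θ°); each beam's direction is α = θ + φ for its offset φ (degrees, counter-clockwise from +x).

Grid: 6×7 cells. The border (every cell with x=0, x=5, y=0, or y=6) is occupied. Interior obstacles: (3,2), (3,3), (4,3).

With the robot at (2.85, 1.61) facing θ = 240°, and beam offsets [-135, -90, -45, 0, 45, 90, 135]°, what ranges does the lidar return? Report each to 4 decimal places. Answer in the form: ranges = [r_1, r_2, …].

beam 1: φ=-135°, α=105°
  dir = (cos 105°, sin 105°) = (-0.2588, 0.9659); from cell (2,1)
  next x-line at t=3.2841, next y-line at t=0.4038; Δt_x=3.8637, Δt_y=1.0353
    y: enter (2,2) at t=0.4038
    y: enter (2,3) at t=1.4390
    y: enter (2,4) at t=2.4743
    x: enter (1,4) at t=3.2841
    y: enter (1,5) at t=3.5096
    y: enter (1,6) at t=4.5449 ← occupied
  → r_1 = 4.5449
beam 2: φ=-90°, α=150°
  dir = (cos 150°, sin 150°) = (-0.8660, 0.5000); from cell (2,1)
  next x-line at t=0.9815, next y-line at t=0.7800; Δt_x=1.1547, Δt_y=2.0000
    y: enter (2,2) at t=0.7800
    x: enter (1,2) at t=0.9815
    x: enter (0,2) at t=2.1362 ← occupied
  → r_2 = 2.1362
beam 3: φ=-45°, α=195°
  dir = (cos 195°, sin 195°) = (-0.9659, -0.2588); from cell (2,1)
  next x-line at t=0.8800, next y-line at t=2.3569; Δt_x=1.0353, Δt_y=3.8637
    x: enter (1,1) at t=0.8800
    x: enter (0,1) at t=1.9153 ← occupied
  → r_3 = 1.9153
beam 4: φ=0°, α=240°
  dir = (cos 240°, sin 240°) = (-0.5000, -0.8660); from cell (2,1)
  next x-line at t=1.7000, next y-line at t=0.7044; Δt_x=2.0000, Δt_y=1.1547
    y: enter (2,0) at t=0.7044 ← occupied
  → r_4 = 0.7044
beam 5: φ=45°, α=285°
  dir = (cos 285°, sin 285°) = (0.2588, -0.9659); from cell (2,1)
  next x-line at t=0.5796, next y-line at t=0.6315; Δt_x=3.8637, Δt_y=1.0353
    x: enter (3,1) at t=0.5796
    y: enter (3,0) at t=0.6315 ← occupied
  → r_5 = 0.6315
beam 6: φ=90°, α=330°
  dir = (cos 330°, sin 330°) = (0.8660, -0.5000); from cell (2,1)
  next x-line at t=0.1732, next y-line at t=1.2200; Δt_x=1.1547, Δt_y=2.0000
    x: enter (3,1) at t=0.1732
    y: enter (3,0) at t=1.2200 ← occupied
  → r_6 = 1.2200
beam 7: φ=135°, α=15°
  dir = (cos 15°, sin 15°) = (0.9659, 0.2588); from cell (2,1)
  next x-line at t=0.1553, next y-line at t=1.5068; Δt_x=1.0353, Δt_y=3.8637
    x: enter (3,1) at t=0.1553
    x: enter (4,1) at t=1.1906
    y: enter (4,2) at t=1.5068
    x: enter (5,2) at t=2.2258 ← occupied
  → r_7 = 2.2258

ranges = [4.5449, 2.1362, 1.9153, 0.7044, 0.6315, 1.2200, 2.2258]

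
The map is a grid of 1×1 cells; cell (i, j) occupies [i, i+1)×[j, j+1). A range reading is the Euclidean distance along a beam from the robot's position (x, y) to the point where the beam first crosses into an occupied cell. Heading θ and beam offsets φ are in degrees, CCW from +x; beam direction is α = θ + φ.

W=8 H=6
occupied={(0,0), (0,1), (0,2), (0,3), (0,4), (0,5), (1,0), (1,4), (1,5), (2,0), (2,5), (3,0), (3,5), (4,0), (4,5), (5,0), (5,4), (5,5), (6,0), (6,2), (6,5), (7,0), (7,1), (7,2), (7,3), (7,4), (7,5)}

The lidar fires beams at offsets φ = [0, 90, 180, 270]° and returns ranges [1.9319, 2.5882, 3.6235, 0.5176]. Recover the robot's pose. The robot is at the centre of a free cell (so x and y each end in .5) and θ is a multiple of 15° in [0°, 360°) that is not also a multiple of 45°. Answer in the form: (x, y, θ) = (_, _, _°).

(x, y, θ) = (4.5, 1.5, 345°)

The pose lattice has 21·16 = 336 candidates. Test each by forward raycasting.
  (1.5, 3.5, 75°): beam 1 = 0.5176 ≠ 1.9319 ✗
  (4.5, 3.5, 15°): beam 1 = 2.5882 ≠ 1.9319 ✗
  (2.5, 3.5, 150°): beam 1 = 1.0000 ≠ 1.9319 ✗
  (5.5, 3.5, 165°): beam 1 = 3.6235 ≠ 1.9319 ✗
  …
  (4.5, 1.5, 345°): r_1=1.9319, r_2=2.5882, r_3=3.6235, r_4=0.5176 — all match ✓
No second candidate reproduces the full scan.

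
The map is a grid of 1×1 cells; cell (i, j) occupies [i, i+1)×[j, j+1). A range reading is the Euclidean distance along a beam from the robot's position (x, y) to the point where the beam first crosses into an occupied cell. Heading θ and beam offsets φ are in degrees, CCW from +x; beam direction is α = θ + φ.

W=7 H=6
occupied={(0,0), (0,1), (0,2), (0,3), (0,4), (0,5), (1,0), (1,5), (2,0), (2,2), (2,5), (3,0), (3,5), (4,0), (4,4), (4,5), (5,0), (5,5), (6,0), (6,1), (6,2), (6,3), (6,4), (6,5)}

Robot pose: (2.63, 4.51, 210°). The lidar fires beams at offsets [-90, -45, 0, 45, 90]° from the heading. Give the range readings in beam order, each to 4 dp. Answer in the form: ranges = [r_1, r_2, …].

beam 1: φ=-90°, α=120°
  dir = (cos 120°, sin 120°) = (-0.5000, 0.8660); from cell (2,4)
  next x-line at t=1.2600, next y-line at t=0.5658; Δt_x=2.0000, Δt_y=1.1547
    y: enter (2,5) at t=0.5658 ← occupied
  → r_1 = 0.5658
beam 2: φ=-45°, α=165°
  dir = (cos 165°, sin 165°) = (-0.9659, 0.2588); from cell (2,4)
  next x-line at t=0.6522, next y-line at t=1.8932; Δt_x=1.0353, Δt_y=3.8637
    x: enter (1,4) at t=0.6522
    x: enter (0,4) at t=1.6875 ← occupied
  → r_2 = 1.6875
beam 3: φ=0°, α=210°
  dir = (cos 210°, sin 210°) = (-0.8660, -0.5000); from cell (2,4)
  next x-line at t=0.7275, next y-line at t=1.0200; Δt_x=1.1547, Δt_y=2.0000
    x: enter (1,4) at t=0.7275
    y: enter (1,3) at t=1.0200
    x: enter (0,3) at t=1.8822 ← occupied
  → r_3 = 1.8822
beam 4: φ=45°, α=255°
  dir = (cos 255°, sin 255°) = (-0.2588, -0.9659); from cell (2,4)
  next x-line at t=2.4341, next y-line at t=0.5280; Δt_x=3.8637, Δt_y=1.0353
    y: enter (2,3) at t=0.5280
    y: enter (2,2) at t=1.5633 ← occupied
  → r_4 = 1.5633
beam 5: φ=90°, α=300°
  dir = (cos 300°, sin 300°) = (0.5000, -0.8660); from cell (2,4)
  next x-line at t=0.7400, next y-line at t=0.5889; Δt_x=2.0000, Δt_y=1.1547
    y: enter (2,3) at t=0.5889
    x: enter (3,3) at t=0.7400
    y: enter (3,2) at t=1.7436
    x: enter (4,2) at t=2.7400
    y: enter (4,1) at t=2.8983
    y: enter (4,0) at t=4.0530 ← occupied
  → r_5 = 4.0530

ranges = [0.5658, 1.6875, 1.8822, 1.5633, 4.0530]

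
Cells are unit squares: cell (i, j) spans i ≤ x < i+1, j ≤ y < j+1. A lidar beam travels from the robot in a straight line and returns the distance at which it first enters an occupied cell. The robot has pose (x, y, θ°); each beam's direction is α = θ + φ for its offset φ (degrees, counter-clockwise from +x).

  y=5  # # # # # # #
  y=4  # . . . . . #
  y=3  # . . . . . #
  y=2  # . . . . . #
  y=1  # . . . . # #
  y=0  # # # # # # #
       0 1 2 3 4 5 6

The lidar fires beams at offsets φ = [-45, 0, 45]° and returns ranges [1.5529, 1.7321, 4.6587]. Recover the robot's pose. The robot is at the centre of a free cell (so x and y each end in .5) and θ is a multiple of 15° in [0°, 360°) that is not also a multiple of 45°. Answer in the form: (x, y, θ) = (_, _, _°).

Enumerate (i+0.5, j+0.5, θ) over the 19 free cells and 16 admissible headings. For each, cast all 3 beams and compare to the given ranges.
  (4.5, 2.5, 255°): beam 1 = 3.0000 ≠ 1.5529 ✗
  (4.5, 3.5, 330°): beam 1 = 1.9319 ≠ 1.5529 ✗
  (3.5, 4.5, 150°): beam 1 = 0.5176 ≠ 1.5529 ✗
  (3.5, 2.5, 210°): beam 1 = 2.5882 ≠ 1.5529 ✗
  …
  (5.5, 3.5, 120°): r_1=1.5529, r_2=1.7321, r_3=4.6587 — all match ✓
No second candidate reproduces the full scan.

(x, y, θ) = (5.5, 3.5, 120°)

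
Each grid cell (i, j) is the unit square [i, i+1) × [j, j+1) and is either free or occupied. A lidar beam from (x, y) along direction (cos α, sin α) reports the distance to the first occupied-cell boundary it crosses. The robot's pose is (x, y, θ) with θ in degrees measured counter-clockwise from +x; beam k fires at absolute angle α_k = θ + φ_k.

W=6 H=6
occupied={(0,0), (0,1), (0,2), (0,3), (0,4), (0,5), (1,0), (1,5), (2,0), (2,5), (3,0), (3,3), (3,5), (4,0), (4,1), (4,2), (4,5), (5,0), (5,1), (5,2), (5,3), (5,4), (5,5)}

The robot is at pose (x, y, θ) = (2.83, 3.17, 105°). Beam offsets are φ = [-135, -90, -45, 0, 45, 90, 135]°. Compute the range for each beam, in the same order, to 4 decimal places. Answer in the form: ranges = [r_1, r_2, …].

beam 1: φ=-135°, α=330°
  direction (0.8660, -0.5000); cell (2,3); t to first gridline: x 0.1963, y 0.3400 (then +1.1547 / +2.0000)
    (3,3) via x @ 0.1963  # hit
  → r_1 = 0.1963
beam 2: φ=-90°, α=15°
  direction (0.9659, 0.2588); cell (2,3); t to first gridline: x 0.1760, y 3.2069 (then +1.0353 / +3.8637)
    (3,3) via x @ 0.1760  # hit
  → r_2 = 0.1760
beam 3: φ=-45°, α=60°
  direction (0.5000, 0.8660); cell (2,3); t to first gridline: x 0.3400, y 0.9584 (then +2.0000 / +1.1547)
    (3,3) via x @ 0.3400  # hit
  → r_3 = 0.3400
beam 4: φ=0°, α=105°
  direction (-0.2588, 0.9659); cell (2,3); t to first gridline: x 3.2069, y 0.8593 (then +3.8637 / +1.0353)
    (2,4) via y @ 0.8593
    (2,5) via y @ 1.8946  # hit
  → r_4 = 1.8946
beam 5: φ=45°, α=150°
  direction (-0.8660, 0.5000); cell (2,3); t to first gridline: x 0.9584, y 1.6600 (then +1.1547 / +2.0000)
    (1,3) via x @ 0.9584
    (1,4) via y @ 1.6600
    (0,4) via x @ 2.1131  # hit
  → r_5 = 2.1131
beam 6: φ=90°, α=195°
  direction (-0.9659, -0.2588); cell (2,3); t to first gridline: x 0.8593, y 0.6568 (then +1.0353 / +3.8637)
    (2,2) via y @ 0.6568
    (1,2) via x @ 0.8593
    (0,2) via x @ 1.8946  # hit
  → r_6 = 1.8946
beam 7: φ=135°, α=240°
  direction (-0.5000, -0.8660); cell (2,3); t to first gridline: x 1.6600, y 0.1963 (then +2.0000 / +1.1547)
    (2,2) via y @ 0.1963
    (2,1) via y @ 1.3510
    (1,1) via x @ 1.6600
    (1,0) via y @ 2.5057  # hit
  → r_7 = 2.5057

ranges = [0.1963, 0.1760, 0.3400, 1.8946, 2.1131, 1.8946, 2.5057]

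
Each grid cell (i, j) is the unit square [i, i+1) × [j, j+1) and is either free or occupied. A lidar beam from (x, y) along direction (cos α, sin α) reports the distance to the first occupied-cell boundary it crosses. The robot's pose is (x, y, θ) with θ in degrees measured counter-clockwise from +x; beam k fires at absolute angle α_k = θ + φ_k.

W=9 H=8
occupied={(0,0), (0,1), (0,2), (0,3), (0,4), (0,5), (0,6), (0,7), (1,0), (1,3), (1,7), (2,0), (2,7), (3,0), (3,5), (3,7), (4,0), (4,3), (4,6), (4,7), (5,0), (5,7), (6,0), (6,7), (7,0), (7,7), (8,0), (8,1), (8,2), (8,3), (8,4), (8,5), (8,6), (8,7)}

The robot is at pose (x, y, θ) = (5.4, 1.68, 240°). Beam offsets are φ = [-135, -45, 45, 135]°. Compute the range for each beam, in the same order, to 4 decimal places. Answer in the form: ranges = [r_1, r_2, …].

beam 1: φ=-135°, α=105°
  d=(-0.2588,0.9659)  start (5,1)  tX=1.5455 tY=0.3313  stride 1/|dx|=3.8637 1/|dy|=1.0353
    cross y-line → (5,2), t=0.3313
    cross y-line → (5,3), t=1.3666
    cross x-line → (4,3), t=1.5455 (wall)
  → r_1 = 1.5455
beam 2: φ=-45°, α=195°
  d=(-0.9659,-0.2588)  start (5,1)  tX=0.4141 tY=2.6273  stride 1/|dx|=1.0353 1/|dy|=3.8637
    cross x-line → (4,1), t=0.4141
    cross x-line → (3,1), t=1.4494
    cross x-line → (2,1), t=2.4847
    cross y-line → (2,0), t=2.6273 (wall)
  → r_2 = 2.6273
beam 3: φ=45°, α=285°
  d=(0.2588,-0.9659)  start (5,1)  tX=2.3182 tY=0.7040  stride 1/|dx|=3.8637 1/|dy|=1.0353
    cross y-line → (5,0), t=0.7040 (wall)
  → r_3 = 0.7040
beam 4: φ=135°, α=15°
  d=(0.9659,0.2588)  start (5,1)  tX=0.6212 tY=1.2364  stride 1/|dx|=1.0353 1/|dy|=3.8637
    cross x-line → (6,1), t=0.6212
    cross y-line → (6,2), t=1.2364
    cross x-line → (7,2), t=1.6564
    cross x-line → (8,2), t=2.6917 (wall)
  → r_4 = 2.6917

ranges = [1.5455, 2.6273, 0.7040, 2.6917]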